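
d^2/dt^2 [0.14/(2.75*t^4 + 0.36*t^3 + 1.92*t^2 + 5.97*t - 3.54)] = (-(4.62*t^2 + 0.3024*t + 0.5376)*(2.75*t^4 + 0.36*t^3 + 1.92*t^2 + 5.97*t - 3.54) + 0.14*(11.0*t^3 + 1.08*t^2 + 3.84*t + 5.97)*(22.0*t^3 + 2.16*t^2 + 7.68*t + 11.94))/(2.75*t^4 + 0.36*t^3 + 1.92*t^2 + 5.97*t - 3.54)^3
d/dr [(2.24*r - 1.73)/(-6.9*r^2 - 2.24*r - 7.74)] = (15.456*r^2 - 23.874*r - 21.2128)/(47.61*r^4 + 30.912*r^3 + 111.8296*r^2 + 34.6752*r + 59.9076)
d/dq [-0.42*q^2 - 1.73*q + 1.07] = -0.84*q - 1.73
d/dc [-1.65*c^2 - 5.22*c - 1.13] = -3.3*c - 5.22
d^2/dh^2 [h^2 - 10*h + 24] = 2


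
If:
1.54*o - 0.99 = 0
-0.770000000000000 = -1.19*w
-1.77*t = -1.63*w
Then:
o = 0.64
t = 0.60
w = 0.65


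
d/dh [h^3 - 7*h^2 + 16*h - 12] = 3*h^2 - 14*h + 16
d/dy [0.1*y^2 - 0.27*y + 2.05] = 0.2*y - 0.27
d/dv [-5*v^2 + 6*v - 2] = 6 - 10*v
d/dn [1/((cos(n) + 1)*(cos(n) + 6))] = (2*cos(n) + 7)*sin(n)/((cos(n) + 1)^2*(cos(n) + 6)^2)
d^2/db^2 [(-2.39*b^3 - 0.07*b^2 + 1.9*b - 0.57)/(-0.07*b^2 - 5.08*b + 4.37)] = (1.38777878078145e-17*b^5 + 8.88178419700125e-16*b^4 + 124.74839*b^3 - 318.197028*b^2 + 271.578438*b - 51.916892)/(0.000343*b^6 + 0.074676*b^5 + 5.355105*b^4 + 121.77268*b^3 - 334.311555*b^2 + 291.036756*b - 83.453453)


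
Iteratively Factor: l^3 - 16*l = (l - 4)*(l^2 + 4*l) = l*(l - 4)*(l + 4)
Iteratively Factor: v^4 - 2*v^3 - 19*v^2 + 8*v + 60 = (v + 3)*(v^3 - 5*v^2 - 4*v + 20) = (v + 2)*(v + 3)*(v^2 - 7*v + 10) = (v - 2)*(v + 2)*(v + 3)*(v - 5)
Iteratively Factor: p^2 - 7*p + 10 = (p - 5)*(p - 2)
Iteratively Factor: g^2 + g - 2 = (g + 2)*(g - 1)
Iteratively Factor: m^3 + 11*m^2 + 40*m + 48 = (m + 4)*(m^2 + 7*m + 12) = (m + 3)*(m + 4)*(m + 4)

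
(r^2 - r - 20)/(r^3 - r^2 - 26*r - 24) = (r - 5)/(r^2 - 5*r - 6)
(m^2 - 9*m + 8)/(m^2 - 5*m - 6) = (-m^2 + 9*m - 8)/(-m^2 + 5*m + 6)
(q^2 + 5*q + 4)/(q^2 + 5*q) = (q^2 + 5*q + 4)/(q*(q + 5))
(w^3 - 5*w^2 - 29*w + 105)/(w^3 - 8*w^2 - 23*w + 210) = (w - 3)/(w - 6)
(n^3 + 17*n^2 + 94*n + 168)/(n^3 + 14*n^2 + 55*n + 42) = (n + 4)/(n + 1)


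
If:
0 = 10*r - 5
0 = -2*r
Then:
No Solution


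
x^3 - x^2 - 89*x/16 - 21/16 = (x - 3)*(x + 1/4)*(x + 7/4)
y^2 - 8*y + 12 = (y - 6)*(y - 2)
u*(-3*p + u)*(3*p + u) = -9*p^2*u + u^3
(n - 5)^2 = n^2 - 10*n + 25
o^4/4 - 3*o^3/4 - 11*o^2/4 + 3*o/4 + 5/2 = (o/4 + 1/2)*(o - 5)*(o - 1)*(o + 1)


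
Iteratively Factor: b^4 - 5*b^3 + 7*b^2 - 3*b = (b - 3)*(b^3 - 2*b^2 + b) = (b - 3)*(b - 1)*(b^2 - b) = b*(b - 3)*(b - 1)*(b - 1)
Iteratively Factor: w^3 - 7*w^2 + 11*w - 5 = (w - 1)*(w^2 - 6*w + 5) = (w - 1)^2*(w - 5)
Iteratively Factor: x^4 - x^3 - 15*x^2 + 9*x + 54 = (x + 3)*(x^3 - 4*x^2 - 3*x + 18) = (x - 3)*(x + 3)*(x^2 - x - 6) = (x - 3)*(x + 2)*(x + 3)*(x - 3)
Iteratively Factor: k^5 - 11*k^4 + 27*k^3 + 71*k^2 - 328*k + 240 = (k - 4)*(k^4 - 7*k^3 - k^2 + 67*k - 60) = (k - 4)^2*(k^3 - 3*k^2 - 13*k + 15) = (k - 4)^2*(k + 3)*(k^2 - 6*k + 5) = (k - 5)*(k - 4)^2*(k + 3)*(k - 1)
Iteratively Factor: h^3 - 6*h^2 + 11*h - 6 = (h - 2)*(h^2 - 4*h + 3) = (h - 3)*(h - 2)*(h - 1)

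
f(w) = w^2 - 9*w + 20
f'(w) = 2*w - 9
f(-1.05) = 30.55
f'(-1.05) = -11.10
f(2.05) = 5.75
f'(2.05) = -4.90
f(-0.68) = 26.58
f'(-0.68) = -10.36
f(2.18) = 5.13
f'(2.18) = -4.64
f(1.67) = 7.76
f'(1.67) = -5.66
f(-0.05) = 20.45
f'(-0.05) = -9.10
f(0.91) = 12.64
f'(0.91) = -7.18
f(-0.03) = 20.27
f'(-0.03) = -9.06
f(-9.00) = 182.00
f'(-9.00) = -27.00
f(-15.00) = 380.00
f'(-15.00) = -39.00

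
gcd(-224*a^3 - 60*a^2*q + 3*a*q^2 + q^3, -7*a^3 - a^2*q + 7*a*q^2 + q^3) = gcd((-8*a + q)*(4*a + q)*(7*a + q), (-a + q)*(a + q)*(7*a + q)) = 7*a + q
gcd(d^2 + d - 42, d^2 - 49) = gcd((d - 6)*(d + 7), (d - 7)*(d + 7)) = d + 7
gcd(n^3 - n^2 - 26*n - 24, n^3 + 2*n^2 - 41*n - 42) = n^2 - 5*n - 6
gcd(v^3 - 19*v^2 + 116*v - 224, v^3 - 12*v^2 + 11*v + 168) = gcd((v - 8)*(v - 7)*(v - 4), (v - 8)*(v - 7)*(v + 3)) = v^2 - 15*v + 56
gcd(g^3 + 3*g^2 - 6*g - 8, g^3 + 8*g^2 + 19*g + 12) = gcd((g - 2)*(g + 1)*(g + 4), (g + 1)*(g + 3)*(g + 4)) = g^2 + 5*g + 4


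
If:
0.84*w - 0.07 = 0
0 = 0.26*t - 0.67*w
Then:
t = 0.21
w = 0.08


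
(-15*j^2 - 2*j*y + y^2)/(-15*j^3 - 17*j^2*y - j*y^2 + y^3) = 1/(j + y)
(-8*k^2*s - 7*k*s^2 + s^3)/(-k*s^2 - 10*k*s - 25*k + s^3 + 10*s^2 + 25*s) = s*(8*k^2 + 7*k*s - s^2)/(k*s^2 + 10*k*s + 25*k - s^3 - 10*s^2 - 25*s)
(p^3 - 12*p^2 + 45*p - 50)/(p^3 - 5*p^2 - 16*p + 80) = (p^2 - 7*p + 10)/(p^2 - 16)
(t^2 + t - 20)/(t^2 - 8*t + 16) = (t + 5)/(t - 4)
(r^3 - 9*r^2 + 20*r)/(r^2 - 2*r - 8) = r*(r - 5)/(r + 2)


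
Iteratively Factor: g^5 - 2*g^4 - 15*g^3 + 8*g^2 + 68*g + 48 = (g + 2)*(g^4 - 4*g^3 - 7*g^2 + 22*g + 24) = (g + 2)^2*(g^3 - 6*g^2 + 5*g + 12) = (g - 3)*(g + 2)^2*(g^2 - 3*g - 4) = (g - 3)*(g + 1)*(g + 2)^2*(g - 4)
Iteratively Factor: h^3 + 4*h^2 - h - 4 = (h + 4)*(h^2 - 1) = (h - 1)*(h + 4)*(h + 1)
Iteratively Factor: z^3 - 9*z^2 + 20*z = (z - 5)*(z^2 - 4*z) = z*(z - 5)*(z - 4)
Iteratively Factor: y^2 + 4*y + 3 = (y + 1)*(y + 3)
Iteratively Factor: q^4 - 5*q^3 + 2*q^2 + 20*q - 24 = (q + 2)*(q^3 - 7*q^2 + 16*q - 12) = (q - 2)*(q + 2)*(q^2 - 5*q + 6) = (q - 3)*(q - 2)*(q + 2)*(q - 2)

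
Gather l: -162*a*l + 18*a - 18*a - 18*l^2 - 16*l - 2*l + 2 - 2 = -18*l^2 + l*(-162*a - 18)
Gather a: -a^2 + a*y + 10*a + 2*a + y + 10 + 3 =-a^2 + a*(y + 12) + y + 13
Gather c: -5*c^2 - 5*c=-5*c^2 - 5*c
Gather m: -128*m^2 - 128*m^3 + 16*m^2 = -128*m^3 - 112*m^2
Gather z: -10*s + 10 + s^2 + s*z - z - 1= s^2 - 10*s + z*(s - 1) + 9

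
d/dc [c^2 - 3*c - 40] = 2*c - 3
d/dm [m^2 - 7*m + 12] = 2*m - 7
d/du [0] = 0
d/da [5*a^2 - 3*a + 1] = 10*a - 3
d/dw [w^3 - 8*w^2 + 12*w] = 3*w^2 - 16*w + 12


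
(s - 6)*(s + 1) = s^2 - 5*s - 6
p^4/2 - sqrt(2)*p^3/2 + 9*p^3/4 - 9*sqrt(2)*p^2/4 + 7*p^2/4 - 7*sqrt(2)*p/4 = p*(p/2 + 1/2)*(p + 7/2)*(p - sqrt(2))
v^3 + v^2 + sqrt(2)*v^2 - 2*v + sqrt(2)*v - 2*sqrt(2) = (v - 1)*(v + 2)*(v + sqrt(2))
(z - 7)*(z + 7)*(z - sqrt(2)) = z^3 - sqrt(2)*z^2 - 49*z + 49*sqrt(2)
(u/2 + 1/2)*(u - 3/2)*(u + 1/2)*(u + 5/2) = u^4/2 + 5*u^3/4 - 7*u^2/8 - 41*u/16 - 15/16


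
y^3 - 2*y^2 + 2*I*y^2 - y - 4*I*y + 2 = (y - 2)*(y + I)^2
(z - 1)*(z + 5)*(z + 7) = z^3 + 11*z^2 + 23*z - 35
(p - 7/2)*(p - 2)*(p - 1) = p^3 - 13*p^2/2 + 25*p/2 - 7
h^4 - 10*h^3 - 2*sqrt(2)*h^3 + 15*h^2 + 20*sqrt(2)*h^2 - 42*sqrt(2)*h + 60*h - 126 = (h - 7)*(h - 3)*(h - 3*sqrt(2))*(h + sqrt(2))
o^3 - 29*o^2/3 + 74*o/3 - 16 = (o - 6)*(o - 8/3)*(o - 1)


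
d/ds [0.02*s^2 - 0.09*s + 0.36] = 0.04*s - 0.09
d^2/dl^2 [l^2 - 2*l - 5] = 2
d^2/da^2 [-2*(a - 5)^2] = -4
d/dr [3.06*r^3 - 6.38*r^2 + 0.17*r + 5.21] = 9.18*r^2 - 12.76*r + 0.17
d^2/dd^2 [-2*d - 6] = 0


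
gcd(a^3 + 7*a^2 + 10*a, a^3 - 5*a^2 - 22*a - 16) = a + 2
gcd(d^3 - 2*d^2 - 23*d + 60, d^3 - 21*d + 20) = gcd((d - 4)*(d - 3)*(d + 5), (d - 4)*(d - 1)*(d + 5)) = d^2 + d - 20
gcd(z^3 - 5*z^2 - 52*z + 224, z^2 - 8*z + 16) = z - 4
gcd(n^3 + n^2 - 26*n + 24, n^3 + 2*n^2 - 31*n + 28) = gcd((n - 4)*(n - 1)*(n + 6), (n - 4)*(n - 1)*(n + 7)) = n^2 - 5*n + 4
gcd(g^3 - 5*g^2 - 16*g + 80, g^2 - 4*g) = g - 4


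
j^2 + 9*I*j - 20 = (j + 4*I)*(j + 5*I)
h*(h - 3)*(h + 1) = h^3 - 2*h^2 - 3*h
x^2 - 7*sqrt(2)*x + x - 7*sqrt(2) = (x + 1)*(x - 7*sqrt(2))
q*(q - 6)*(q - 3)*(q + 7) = q^4 - 2*q^3 - 45*q^2 + 126*q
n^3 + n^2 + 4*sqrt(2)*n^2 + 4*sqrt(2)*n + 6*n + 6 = (n + 1)*(n + sqrt(2))*(n + 3*sqrt(2))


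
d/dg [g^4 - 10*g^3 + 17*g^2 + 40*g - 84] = 4*g^3 - 30*g^2 + 34*g + 40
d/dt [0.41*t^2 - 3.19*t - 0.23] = 0.82*t - 3.19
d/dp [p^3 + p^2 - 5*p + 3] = 3*p^2 + 2*p - 5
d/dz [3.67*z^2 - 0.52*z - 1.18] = 7.34*z - 0.52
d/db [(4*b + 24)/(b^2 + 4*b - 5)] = 4*(b^2 + 4*b - 2*(b + 2)*(b + 6) - 5)/(b^2 + 4*b - 5)^2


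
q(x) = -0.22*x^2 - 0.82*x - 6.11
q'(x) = -0.44*x - 0.82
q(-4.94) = -7.43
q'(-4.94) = 1.35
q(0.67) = -6.76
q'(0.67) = -1.11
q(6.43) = -20.48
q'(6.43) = -3.65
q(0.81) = -6.92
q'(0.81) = -1.18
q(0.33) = -6.40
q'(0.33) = -0.97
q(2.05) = -8.72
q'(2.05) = -1.72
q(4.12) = -13.22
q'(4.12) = -2.63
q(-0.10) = -6.03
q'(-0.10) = -0.78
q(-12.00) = -27.95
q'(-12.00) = 4.46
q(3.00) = -10.55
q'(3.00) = -2.14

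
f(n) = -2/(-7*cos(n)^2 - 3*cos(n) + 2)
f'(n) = -2*(-14*sin(n)*cos(n) - 3*sin(n))/(-7*cos(n)^2 - 3*cos(n) + 2)^2 = 2*(14*cos(n) + 3)*sin(n)/(7*cos(n)^2 + 3*cos(n) - 2)^2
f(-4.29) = -0.97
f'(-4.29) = -1.19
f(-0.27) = 0.27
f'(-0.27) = -0.16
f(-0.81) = 0.59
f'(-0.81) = -1.59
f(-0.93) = 0.87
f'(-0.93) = -3.46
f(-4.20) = -1.12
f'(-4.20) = -2.11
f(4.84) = -1.33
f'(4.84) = -4.19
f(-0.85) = 0.66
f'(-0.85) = -2.00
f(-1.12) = 3.15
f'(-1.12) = -40.53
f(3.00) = 1.06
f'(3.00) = -0.86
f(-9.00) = 1.86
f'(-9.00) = 6.92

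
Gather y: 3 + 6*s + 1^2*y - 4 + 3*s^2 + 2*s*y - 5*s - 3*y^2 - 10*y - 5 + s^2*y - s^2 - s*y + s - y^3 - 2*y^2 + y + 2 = 2*s^2 + 2*s - y^3 - 5*y^2 + y*(s^2 + s - 8) - 4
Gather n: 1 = 1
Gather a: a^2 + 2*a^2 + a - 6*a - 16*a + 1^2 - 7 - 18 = 3*a^2 - 21*a - 24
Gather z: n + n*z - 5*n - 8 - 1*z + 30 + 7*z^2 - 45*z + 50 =-4*n + 7*z^2 + z*(n - 46) + 72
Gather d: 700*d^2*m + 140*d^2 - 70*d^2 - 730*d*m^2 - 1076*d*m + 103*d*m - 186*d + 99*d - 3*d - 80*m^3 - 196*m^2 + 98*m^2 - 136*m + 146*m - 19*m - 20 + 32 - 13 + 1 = d^2*(700*m + 70) + d*(-730*m^2 - 973*m - 90) - 80*m^3 - 98*m^2 - 9*m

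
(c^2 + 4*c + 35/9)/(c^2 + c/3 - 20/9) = (3*c + 7)/(3*c - 4)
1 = 1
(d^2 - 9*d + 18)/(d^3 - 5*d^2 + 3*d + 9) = (d - 6)/(d^2 - 2*d - 3)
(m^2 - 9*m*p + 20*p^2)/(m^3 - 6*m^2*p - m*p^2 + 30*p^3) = (-m + 4*p)/(-m^2 + m*p + 6*p^2)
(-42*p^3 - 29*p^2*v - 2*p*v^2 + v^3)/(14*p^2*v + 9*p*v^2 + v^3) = (-21*p^2 - 4*p*v + v^2)/(v*(7*p + v))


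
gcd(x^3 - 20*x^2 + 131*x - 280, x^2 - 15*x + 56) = x^2 - 15*x + 56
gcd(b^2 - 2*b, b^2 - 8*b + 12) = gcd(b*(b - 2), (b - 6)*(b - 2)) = b - 2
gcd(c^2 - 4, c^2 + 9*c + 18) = 1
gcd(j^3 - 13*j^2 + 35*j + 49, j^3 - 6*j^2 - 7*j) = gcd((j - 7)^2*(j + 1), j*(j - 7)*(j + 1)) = j^2 - 6*j - 7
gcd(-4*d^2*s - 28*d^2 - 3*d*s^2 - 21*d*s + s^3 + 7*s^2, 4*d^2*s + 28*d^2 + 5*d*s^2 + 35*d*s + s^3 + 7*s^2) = d*s + 7*d + s^2 + 7*s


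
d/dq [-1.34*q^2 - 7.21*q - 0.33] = -2.68*q - 7.21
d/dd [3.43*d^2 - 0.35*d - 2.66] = 6.86*d - 0.35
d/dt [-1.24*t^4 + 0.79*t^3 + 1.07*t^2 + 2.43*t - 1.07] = -4.96*t^3 + 2.37*t^2 + 2.14*t + 2.43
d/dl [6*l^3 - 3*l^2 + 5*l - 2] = 18*l^2 - 6*l + 5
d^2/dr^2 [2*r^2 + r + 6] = 4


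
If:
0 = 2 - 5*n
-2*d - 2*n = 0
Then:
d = -2/5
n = 2/5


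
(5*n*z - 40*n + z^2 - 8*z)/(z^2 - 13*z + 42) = (5*n*z - 40*n + z^2 - 8*z)/(z^2 - 13*z + 42)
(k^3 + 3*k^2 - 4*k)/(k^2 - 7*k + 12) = k*(k^2 + 3*k - 4)/(k^2 - 7*k + 12)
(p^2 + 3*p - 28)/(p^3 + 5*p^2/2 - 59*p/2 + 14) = 2/(2*p - 1)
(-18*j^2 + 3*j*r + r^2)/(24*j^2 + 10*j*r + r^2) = (-3*j + r)/(4*j + r)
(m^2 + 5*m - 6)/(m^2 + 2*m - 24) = (m - 1)/(m - 4)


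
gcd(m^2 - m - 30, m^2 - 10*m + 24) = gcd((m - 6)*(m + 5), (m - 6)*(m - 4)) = m - 6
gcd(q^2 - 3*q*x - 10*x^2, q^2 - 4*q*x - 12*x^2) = q + 2*x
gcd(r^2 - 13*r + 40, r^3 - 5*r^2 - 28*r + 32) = r - 8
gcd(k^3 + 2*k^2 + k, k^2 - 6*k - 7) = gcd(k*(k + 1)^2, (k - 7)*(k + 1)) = k + 1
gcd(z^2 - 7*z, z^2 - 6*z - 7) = z - 7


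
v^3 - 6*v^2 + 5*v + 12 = (v - 4)*(v - 3)*(v + 1)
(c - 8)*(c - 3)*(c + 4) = c^3 - 7*c^2 - 20*c + 96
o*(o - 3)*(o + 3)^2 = o^4 + 3*o^3 - 9*o^2 - 27*o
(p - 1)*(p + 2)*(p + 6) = p^3 + 7*p^2 + 4*p - 12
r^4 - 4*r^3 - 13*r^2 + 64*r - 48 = (r - 4)*(r - 3)*(r - 1)*(r + 4)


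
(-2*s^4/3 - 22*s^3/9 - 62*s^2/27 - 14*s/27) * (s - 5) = -2*s^5/3 + 8*s^4/9 + 268*s^3/27 + 296*s^2/27 + 70*s/27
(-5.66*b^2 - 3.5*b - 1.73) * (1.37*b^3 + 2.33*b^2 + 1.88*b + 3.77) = -7.7542*b^5 - 17.9828*b^4 - 21.1659*b^3 - 31.9491*b^2 - 16.4474*b - 6.5221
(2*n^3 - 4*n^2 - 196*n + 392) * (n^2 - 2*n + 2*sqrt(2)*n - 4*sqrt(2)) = 2*n^5 - 8*n^4 + 4*sqrt(2)*n^4 - 188*n^3 - 16*sqrt(2)*n^3 - 376*sqrt(2)*n^2 + 784*n^2 - 784*n + 1568*sqrt(2)*n - 1568*sqrt(2)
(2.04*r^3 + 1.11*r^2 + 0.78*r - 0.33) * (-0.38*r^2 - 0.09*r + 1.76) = -0.7752*r^5 - 0.6054*r^4 + 3.1941*r^3 + 2.0088*r^2 + 1.4025*r - 0.5808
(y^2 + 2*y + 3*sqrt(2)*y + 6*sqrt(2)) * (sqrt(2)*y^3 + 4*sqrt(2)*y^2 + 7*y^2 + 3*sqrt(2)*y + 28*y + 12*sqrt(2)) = sqrt(2)*y^5 + 6*sqrt(2)*y^4 + 13*y^4 + 32*sqrt(2)*y^3 + 78*y^3 + 122*y^2 + 144*sqrt(2)*y^2 + 108*y + 192*sqrt(2)*y + 144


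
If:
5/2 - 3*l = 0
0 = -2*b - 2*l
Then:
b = -5/6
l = 5/6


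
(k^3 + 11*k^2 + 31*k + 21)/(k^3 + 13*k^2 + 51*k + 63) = (k + 1)/(k + 3)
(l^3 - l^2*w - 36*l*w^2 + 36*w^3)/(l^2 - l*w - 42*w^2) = (-l^2 + 7*l*w - 6*w^2)/(-l + 7*w)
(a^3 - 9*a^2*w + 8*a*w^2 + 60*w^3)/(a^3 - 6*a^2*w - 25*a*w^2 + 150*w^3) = (a + 2*w)/(a + 5*w)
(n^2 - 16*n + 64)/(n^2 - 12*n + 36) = (n^2 - 16*n + 64)/(n^2 - 12*n + 36)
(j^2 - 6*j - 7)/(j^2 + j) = (j - 7)/j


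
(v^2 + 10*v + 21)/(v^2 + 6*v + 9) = (v + 7)/(v + 3)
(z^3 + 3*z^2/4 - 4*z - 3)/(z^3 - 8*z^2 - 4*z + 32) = (z + 3/4)/(z - 8)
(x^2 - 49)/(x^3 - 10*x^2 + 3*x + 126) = (x + 7)/(x^2 - 3*x - 18)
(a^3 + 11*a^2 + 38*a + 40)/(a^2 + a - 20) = (a^2 + 6*a + 8)/(a - 4)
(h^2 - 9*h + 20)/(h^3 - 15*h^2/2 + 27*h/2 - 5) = 2*(h - 4)/(2*h^2 - 5*h + 2)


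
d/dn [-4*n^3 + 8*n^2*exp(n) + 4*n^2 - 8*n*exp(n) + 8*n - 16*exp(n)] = 8*n^2*exp(n) - 12*n^2 + 8*n*exp(n) + 8*n - 24*exp(n) + 8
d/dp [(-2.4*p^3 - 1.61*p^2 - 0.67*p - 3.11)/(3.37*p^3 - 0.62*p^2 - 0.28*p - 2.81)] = (6.9137*p^4 + 5.8598*p^3 + 51.7095*p^2 + 5.1918*p + 1.0119)/(11.3569*p^6 - 4.1788*p^5 - 1.5028*p^4 - 18.5922*p^3 + 3.5628*p^2 + 1.5736*p + 7.8961)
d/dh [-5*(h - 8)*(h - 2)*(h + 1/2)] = -15*h^2 + 95*h - 55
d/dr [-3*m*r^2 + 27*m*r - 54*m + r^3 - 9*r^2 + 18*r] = -6*m*r + 27*m + 3*r^2 - 18*r + 18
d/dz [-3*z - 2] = -3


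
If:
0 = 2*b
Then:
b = 0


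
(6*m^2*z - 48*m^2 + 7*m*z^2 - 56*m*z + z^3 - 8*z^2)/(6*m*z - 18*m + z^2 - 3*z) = (m*z - 8*m + z^2 - 8*z)/(z - 3)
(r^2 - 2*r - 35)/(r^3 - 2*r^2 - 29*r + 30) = (r - 7)/(r^2 - 7*r + 6)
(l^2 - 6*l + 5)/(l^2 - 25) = (l - 1)/(l + 5)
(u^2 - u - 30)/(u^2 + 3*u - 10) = (u - 6)/(u - 2)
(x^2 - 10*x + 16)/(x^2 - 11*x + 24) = (x - 2)/(x - 3)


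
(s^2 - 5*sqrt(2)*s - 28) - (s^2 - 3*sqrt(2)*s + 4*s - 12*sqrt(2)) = -4*s - 2*sqrt(2)*s - 28 + 12*sqrt(2)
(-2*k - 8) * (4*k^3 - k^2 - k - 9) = -8*k^4 - 30*k^3 + 10*k^2 + 26*k + 72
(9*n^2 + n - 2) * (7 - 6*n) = -54*n^3 + 57*n^2 + 19*n - 14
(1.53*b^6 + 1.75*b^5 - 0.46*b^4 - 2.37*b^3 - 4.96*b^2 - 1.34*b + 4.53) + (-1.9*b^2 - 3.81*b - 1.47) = 1.53*b^6 + 1.75*b^5 - 0.46*b^4 - 2.37*b^3 - 6.86*b^2 - 5.15*b + 3.06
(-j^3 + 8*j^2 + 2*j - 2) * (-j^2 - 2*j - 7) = j^5 - 6*j^4 - 11*j^3 - 58*j^2 - 10*j + 14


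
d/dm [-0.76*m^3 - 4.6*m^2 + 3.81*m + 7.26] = -2.28*m^2 - 9.2*m + 3.81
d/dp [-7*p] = -7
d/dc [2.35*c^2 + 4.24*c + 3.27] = 4.7*c + 4.24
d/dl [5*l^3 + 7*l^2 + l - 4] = 15*l^2 + 14*l + 1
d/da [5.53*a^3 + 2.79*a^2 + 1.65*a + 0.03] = 16.59*a^2 + 5.58*a + 1.65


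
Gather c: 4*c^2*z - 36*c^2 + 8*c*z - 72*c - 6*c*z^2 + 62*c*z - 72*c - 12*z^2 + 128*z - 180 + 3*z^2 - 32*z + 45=c^2*(4*z - 36) + c*(-6*z^2 + 70*z - 144) - 9*z^2 + 96*z - 135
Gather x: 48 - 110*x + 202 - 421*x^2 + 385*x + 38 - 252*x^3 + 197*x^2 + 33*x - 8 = -252*x^3 - 224*x^2 + 308*x + 280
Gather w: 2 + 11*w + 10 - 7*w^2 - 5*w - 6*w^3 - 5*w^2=-6*w^3 - 12*w^2 + 6*w + 12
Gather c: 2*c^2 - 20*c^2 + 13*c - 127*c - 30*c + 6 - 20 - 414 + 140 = -18*c^2 - 144*c - 288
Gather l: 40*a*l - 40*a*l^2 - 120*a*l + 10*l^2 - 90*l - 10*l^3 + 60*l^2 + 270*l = -10*l^3 + l^2*(70 - 40*a) + l*(180 - 80*a)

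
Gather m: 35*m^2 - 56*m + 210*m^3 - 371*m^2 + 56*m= 210*m^3 - 336*m^2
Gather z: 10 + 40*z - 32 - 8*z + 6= 32*z - 16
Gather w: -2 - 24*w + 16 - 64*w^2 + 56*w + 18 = -64*w^2 + 32*w + 32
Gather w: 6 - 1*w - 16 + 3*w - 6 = 2*w - 16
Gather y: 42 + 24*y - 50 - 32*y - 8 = -8*y - 16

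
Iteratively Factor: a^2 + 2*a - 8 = (a - 2)*(a + 4)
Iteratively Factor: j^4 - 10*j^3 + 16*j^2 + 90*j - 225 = (j - 5)*(j^3 - 5*j^2 - 9*j + 45) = (j - 5)*(j - 3)*(j^2 - 2*j - 15) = (j - 5)^2*(j - 3)*(j + 3)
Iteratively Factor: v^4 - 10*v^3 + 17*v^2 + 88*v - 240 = (v - 4)*(v^3 - 6*v^2 - 7*v + 60) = (v - 4)^2*(v^2 - 2*v - 15) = (v - 4)^2*(v + 3)*(v - 5)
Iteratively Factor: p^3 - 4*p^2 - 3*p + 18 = (p - 3)*(p^2 - p - 6) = (p - 3)^2*(p + 2)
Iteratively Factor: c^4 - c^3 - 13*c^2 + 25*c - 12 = (c - 1)*(c^3 - 13*c + 12) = (c - 1)^2*(c^2 + c - 12) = (c - 3)*(c - 1)^2*(c + 4)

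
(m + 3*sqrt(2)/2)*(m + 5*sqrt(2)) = m^2 + 13*sqrt(2)*m/2 + 15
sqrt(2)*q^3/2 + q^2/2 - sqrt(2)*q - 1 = (q - sqrt(2))*(q + sqrt(2))*(sqrt(2)*q/2 + 1/2)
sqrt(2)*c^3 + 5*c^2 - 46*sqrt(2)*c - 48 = (c - 4*sqrt(2))*(c + 6*sqrt(2))*(sqrt(2)*c + 1)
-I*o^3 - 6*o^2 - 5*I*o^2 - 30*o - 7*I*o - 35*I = (o + 5)*(o - 7*I)*(-I*o + 1)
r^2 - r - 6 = (r - 3)*(r + 2)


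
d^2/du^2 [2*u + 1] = 0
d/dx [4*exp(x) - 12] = 4*exp(x)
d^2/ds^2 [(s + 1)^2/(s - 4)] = 50/(s^3 - 12*s^2 + 48*s - 64)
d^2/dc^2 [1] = 0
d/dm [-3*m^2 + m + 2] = 1 - 6*m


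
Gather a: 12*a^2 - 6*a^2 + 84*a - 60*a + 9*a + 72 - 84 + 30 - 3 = 6*a^2 + 33*a + 15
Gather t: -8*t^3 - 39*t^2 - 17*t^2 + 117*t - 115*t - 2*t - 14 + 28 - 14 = -8*t^3 - 56*t^2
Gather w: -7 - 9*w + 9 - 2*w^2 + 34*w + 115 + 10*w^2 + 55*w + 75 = 8*w^2 + 80*w + 192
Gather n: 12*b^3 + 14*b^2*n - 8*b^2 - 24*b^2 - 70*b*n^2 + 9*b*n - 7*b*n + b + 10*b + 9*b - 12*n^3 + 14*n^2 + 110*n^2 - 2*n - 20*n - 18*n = 12*b^3 - 32*b^2 + 20*b - 12*n^3 + n^2*(124 - 70*b) + n*(14*b^2 + 2*b - 40)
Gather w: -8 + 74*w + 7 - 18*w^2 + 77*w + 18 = -18*w^2 + 151*w + 17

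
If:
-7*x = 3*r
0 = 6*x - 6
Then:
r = -7/3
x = 1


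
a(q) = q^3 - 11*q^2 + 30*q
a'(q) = 3*q^2 - 22*q + 30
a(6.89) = 11.59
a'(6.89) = 20.84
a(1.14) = 21.39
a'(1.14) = 8.82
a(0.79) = 17.33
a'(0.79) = 14.49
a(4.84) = 0.90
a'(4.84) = -6.20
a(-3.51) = -284.06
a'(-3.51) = 144.18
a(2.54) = 21.62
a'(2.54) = -6.53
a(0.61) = 14.43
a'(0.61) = 17.70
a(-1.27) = -57.89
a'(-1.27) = 62.78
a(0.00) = 0.00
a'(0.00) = 30.00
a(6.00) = 0.00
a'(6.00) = 6.00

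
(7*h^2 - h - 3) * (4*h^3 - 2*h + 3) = 28*h^5 - 4*h^4 - 26*h^3 + 23*h^2 + 3*h - 9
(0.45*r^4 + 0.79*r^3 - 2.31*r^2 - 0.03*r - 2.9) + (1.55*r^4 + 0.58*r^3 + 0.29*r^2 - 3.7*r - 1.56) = 2.0*r^4 + 1.37*r^3 - 2.02*r^2 - 3.73*r - 4.46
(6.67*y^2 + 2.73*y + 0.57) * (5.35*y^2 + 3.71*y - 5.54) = 35.6845*y^4 + 39.3512*y^3 - 23.774*y^2 - 13.0095*y - 3.1578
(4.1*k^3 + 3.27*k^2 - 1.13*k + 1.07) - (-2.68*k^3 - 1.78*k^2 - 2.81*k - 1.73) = 6.78*k^3 + 5.05*k^2 + 1.68*k + 2.8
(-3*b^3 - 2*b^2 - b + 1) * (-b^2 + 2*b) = 3*b^5 - 4*b^4 - 3*b^3 - 3*b^2 + 2*b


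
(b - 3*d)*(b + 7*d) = b^2 + 4*b*d - 21*d^2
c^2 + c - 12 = (c - 3)*(c + 4)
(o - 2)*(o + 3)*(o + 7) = o^3 + 8*o^2 + o - 42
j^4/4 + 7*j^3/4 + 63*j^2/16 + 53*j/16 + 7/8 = (j/4 + 1/4)*(j + 1/2)*(j + 2)*(j + 7/2)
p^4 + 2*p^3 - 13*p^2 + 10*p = p*(p - 2)*(p - 1)*(p + 5)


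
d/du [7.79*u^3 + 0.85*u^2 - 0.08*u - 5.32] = 23.37*u^2 + 1.7*u - 0.08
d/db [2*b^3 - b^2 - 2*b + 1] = 6*b^2 - 2*b - 2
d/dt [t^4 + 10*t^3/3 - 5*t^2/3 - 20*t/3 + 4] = 4*t^3 + 10*t^2 - 10*t/3 - 20/3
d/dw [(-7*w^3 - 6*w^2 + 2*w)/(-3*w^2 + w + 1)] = (21*w^4 - 14*w^3 - 21*w^2 - 12*w + 2)/(9*w^4 - 6*w^3 - 5*w^2 + 2*w + 1)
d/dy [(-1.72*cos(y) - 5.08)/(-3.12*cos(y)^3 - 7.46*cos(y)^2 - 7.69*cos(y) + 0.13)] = (10.7328*cos(y)^3 + 60.38*cos(y)^2 + 75.7936*cos(y) + 39.2888)*sin(y)/(9.7344*cos(y)^6 + 46.5504*cos(y)^5 + 103.6372*cos(y)^4 + 113.9236*cos(y)^3 + 57.1965*cos(y)^2 - 1.9994*cos(y) + 0.0169)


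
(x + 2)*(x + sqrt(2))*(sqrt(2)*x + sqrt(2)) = sqrt(2)*x^3 + 2*x^2 + 3*sqrt(2)*x^2 + 2*sqrt(2)*x + 6*x + 4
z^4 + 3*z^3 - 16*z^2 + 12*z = z*(z - 2)*(z - 1)*(z + 6)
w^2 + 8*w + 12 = (w + 2)*(w + 6)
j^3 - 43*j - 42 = (j - 7)*(j + 1)*(j + 6)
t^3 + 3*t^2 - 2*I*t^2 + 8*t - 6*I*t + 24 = (t + 3)*(t - 4*I)*(t + 2*I)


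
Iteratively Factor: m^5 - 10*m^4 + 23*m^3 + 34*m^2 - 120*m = (m - 3)*(m^4 - 7*m^3 + 2*m^2 + 40*m) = (m - 4)*(m - 3)*(m^3 - 3*m^2 - 10*m) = m*(m - 4)*(m - 3)*(m^2 - 3*m - 10) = m*(m - 4)*(m - 3)*(m + 2)*(m - 5)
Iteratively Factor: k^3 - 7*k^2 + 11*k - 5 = (k - 1)*(k^2 - 6*k + 5) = (k - 5)*(k - 1)*(k - 1)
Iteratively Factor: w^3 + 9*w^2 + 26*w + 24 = (w + 3)*(w^2 + 6*w + 8) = (w + 2)*(w + 3)*(w + 4)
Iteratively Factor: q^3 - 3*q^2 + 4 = (q - 2)*(q^2 - q - 2) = (q - 2)*(q + 1)*(q - 2)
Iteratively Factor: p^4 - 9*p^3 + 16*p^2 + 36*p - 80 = (p - 2)*(p^3 - 7*p^2 + 2*p + 40) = (p - 4)*(p - 2)*(p^2 - 3*p - 10) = (p - 5)*(p - 4)*(p - 2)*(p + 2)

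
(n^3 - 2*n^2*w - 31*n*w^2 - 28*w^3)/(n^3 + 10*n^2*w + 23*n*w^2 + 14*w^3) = (n^2 - 3*n*w - 28*w^2)/(n^2 + 9*n*w + 14*w^2)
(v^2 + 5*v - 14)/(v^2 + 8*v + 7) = (v - 2)/(v + 1)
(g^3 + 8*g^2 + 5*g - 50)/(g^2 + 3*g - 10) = g + 5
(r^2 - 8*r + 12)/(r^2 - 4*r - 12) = (r - 2)/(r + 2)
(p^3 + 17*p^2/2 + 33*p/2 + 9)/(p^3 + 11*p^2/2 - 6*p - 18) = (p + 1)/(p - 2)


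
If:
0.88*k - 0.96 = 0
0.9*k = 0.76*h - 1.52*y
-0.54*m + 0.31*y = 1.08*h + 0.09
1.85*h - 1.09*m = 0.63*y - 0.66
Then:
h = -0.49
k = 1.09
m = 0.29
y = -0.89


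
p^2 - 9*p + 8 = (p - 8)*(p - 1)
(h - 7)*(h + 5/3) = h^2 - 16*h/3 - 35/3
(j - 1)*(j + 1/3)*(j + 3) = j^3 + 7*j^2/3 - 7*j/3 - 1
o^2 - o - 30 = (o - 6)*(o + 5)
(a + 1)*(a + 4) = a^2 + 5*a + 4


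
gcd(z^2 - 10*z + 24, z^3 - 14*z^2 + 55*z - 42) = z - 6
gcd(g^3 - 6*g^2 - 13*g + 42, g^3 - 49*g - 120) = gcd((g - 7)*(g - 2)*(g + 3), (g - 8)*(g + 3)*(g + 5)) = g + 3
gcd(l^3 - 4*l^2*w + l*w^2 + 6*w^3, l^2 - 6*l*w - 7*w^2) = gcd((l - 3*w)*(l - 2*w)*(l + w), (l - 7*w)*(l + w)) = l + w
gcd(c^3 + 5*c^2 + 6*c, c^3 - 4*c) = c^2 + 2*c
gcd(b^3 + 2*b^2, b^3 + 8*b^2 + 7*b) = b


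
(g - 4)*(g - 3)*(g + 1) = g^3 - 6*g^2 + 5*g + 12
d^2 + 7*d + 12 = (d + 3)*(d + 4)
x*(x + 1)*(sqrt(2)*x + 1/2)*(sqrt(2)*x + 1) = 2*x^4 + 2*x^3 + 3*sqrt(2)*x^3/2 + x^2/2 + 3*sqrt(2)*x^2/2 + x/2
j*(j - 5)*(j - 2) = j^3 - 7*j^2 + 10*j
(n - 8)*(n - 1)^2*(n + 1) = n^4 - 9*n^3 + 7*n^2 + 9*n - 8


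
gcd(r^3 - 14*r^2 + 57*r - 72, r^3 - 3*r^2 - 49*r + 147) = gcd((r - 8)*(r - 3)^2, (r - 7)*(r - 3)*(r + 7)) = r - 3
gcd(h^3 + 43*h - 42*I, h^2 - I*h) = h - I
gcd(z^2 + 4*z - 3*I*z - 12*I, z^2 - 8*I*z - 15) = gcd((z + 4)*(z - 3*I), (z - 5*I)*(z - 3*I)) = z - 3*I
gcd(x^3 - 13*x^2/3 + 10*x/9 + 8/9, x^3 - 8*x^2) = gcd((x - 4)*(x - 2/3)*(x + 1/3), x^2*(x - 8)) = 1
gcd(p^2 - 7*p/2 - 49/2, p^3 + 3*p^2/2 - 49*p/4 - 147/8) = p + 7/2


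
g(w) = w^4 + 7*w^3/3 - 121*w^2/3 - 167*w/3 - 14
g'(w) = 4*w^3 + 7*w^2 - 242*w/3 - 167/3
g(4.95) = -394.44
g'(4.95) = 201.70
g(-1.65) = -35.03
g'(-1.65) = 78.52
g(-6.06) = -328.49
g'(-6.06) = -199.94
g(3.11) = -413.49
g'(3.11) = -118.51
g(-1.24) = -9.07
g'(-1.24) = 47.50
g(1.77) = -216.14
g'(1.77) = -154.34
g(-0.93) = 1.76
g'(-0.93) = 22.19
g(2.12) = -270.86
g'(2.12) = -157.11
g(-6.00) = -340.00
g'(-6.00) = -183.67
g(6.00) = 0.00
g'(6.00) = 576.33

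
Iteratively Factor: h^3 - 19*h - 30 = (h - 5)*(h^2 + 5*h + 6) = (h - 5)*(h + 3)*(h + 2)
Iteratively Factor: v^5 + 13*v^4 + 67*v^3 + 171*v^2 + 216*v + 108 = (v + 3)*(v^4 + 10*v^3 + 37*v^2 + 60*v + 36) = (v + 2)*(v + 3)*(v^3 + 8*v^2 + 21*v + 18) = (v + 2)^2*(v + 3)*(v^2 + 6*v + 9) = (v + 2)^2*(v + 3)^2*(v + 3)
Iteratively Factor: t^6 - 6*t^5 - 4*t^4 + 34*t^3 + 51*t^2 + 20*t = (t + 1)*(t^5 - 7*t^4 + 3*t^3 + 31*t^2 + 20*t) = t*(t + 1)*(t^4 - 7*t^3 + 3*t^2 + 31*t + 20) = t*(t + 1)^2*(t^3 - 8*t^2 + 11*t + 20) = t*(t - 5)*(t + 1)^2*(t^2 - 3*t - 4) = t*(t - 5)*(t + 1)^3*(t - 4)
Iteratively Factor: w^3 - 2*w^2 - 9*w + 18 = (w - 2)*(w^2 - 9) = (w - 3)*(w - 2)*(w + 3)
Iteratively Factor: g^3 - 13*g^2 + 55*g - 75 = (g - 3)*(g^2 - 10*g + 25) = (g - 5)*(g - 3)*(g - 5)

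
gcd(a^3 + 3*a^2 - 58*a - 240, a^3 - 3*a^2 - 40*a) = a^2 - 3*a - 40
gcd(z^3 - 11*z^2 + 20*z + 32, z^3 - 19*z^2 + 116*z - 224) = z^2 - 12*z + 32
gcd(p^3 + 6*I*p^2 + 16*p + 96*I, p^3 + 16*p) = p^2 + 16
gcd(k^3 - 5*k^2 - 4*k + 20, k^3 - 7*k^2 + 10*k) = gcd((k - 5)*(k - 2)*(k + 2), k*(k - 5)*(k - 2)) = k^2 - 7*k + 10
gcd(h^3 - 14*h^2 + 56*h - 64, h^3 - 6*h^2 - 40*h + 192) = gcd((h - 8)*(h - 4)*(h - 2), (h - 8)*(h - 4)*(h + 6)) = h^2 - 12*h + 32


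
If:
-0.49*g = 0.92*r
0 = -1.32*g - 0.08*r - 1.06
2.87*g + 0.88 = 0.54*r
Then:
No Solution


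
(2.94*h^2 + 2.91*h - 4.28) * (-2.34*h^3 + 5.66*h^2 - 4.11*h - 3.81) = -6.8796*h^5 + 9.831*h^4 + 14.4024*h^3 - 47.3863*h^2 + 6.5037*h + 16.3068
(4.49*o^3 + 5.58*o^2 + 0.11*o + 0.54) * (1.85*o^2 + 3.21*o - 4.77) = 8.3065*o^5 + 24.7359*o^4 - 3.302*o^3 - 25.2645*o^2 + 1.2087*o - 2.5758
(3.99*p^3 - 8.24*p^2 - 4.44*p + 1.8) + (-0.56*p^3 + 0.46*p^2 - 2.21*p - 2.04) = 3.43*p^3 - 7.78*p^2 - 6.65*p - 0.24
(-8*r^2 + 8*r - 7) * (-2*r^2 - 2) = 16*r^4 - 16*r^3 + 30*r^2 - 16*r + 14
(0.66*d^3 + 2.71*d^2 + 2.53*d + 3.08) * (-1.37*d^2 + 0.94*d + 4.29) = -0.9042*d^5 - 3.0923*d^4 + 1.9127*d^3 + 9.7845*d^2 + 13.7489*d + 13.2132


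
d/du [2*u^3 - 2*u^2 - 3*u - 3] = 6*u^2 - 4*u - 3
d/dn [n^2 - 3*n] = 2*n - 3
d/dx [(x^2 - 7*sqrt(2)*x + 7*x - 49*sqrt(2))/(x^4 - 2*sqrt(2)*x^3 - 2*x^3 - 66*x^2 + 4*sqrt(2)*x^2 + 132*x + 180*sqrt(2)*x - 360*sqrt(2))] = (-2*x^5 - 19*x^4 + 23*sqrt(2)*x^4 - 28*x^3 + 196*sqrt(2)*x^3 - 604*sqrt(2)*x^2 + 62*x^2 - 7188*sqrt(2)*x + 784*x + 3948*sqrt(2) + 22680)/(x^8 - 4*sqrt(2)*x^7 - 4*x^7 - 120*x^6 + 16*sqrt(2)*x^6 + 496*x^5 + 608*sqrt(2)*x^5 - 2496*sqrt(2)*x^4 + 2420*x^4 - 21264*sqrt(2)*x^3 - 11664*x^3 + 76464*x^2 + 95040*sqrt(2)*x^2 - 259200*x - 95040*sqrt(2)*x + 259200)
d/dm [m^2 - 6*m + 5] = 2*m - 6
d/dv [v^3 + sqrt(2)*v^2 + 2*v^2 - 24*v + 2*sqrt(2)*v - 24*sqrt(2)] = 3*v^2 + 2*sqrt(2)*v + 4*v - 24 + 2*sqrt(2)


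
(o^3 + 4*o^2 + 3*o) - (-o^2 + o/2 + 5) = o^3 + 5*o^2 + 5*o/2 - 5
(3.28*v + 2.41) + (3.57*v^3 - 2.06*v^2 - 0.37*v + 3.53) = 3.57*v^3 - 2.06*v^2 + 2.91*v + 5.94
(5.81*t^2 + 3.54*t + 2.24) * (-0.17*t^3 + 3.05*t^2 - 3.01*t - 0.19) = -0.9877*t^5 + 17.1187*t^4 - 7.0719*t^3 - 4.9273*t^2 - 7.415*t - 0.4256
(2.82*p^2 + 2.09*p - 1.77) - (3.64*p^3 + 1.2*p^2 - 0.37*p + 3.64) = -3.64*p^3 + 1.62*p^2 + 2.46*p - 5.41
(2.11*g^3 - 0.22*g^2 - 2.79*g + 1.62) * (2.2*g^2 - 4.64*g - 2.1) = 4.642*g^5 - 10.2744*g^4 - 9.5482*g^3 + 16.9716*g^2 - 1.6578*g - 3.402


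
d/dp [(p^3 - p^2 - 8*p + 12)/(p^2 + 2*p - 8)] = (p^2 + 8*p + 10)/(p^2 + 8*p + 16)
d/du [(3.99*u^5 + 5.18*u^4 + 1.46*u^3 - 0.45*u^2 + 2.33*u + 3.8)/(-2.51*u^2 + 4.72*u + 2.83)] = (-30.0447*u^6 + 49.3276*u^5 + 126.1427*u^4 + 72.42*u^3 + 16.1197*u^2 + 16.529*u - 11.3421)/(6.3001*u^4 - 23.6944*u^3 + 8.0718*u^2 + 26.7152*u + 8.0089)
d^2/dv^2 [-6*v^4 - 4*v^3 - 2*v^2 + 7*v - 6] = -72*v^2 - 24*v - 4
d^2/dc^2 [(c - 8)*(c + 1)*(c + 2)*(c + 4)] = 12*c^2 - 6*c - 84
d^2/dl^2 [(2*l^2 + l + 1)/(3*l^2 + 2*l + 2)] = 2*(-3*l^3 - 9*l^2 + 2)/(27*l^6 + 54*l^5 + 90*l^4 + 80*l^3 + 60*l^2 + 24*l + 8)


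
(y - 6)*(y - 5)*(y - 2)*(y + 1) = y^4 - 12*y^3 + 39*y^2 - 8*y - 60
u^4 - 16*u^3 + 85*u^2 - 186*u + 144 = (u - 8)*(u - 3)^2*(u - 2)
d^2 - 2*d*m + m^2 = (-d + m)^2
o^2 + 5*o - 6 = (o - 1)*(o + 6)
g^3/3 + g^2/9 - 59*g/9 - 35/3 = (g/3 + 1)*(g - 5)*(g + 7/3)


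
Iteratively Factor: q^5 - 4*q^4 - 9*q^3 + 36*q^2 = (q + 3)*(q^4 - 7*q^3 + 12*q^2) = q*(q + 3)*(q^3 - 7*q^2 + 12*q) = q*(q - 3)*(q + 3)*(q^2 - 4*q) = q*(q - 4)*(q - 3)*(q + 3)*(q)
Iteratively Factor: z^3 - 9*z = (z - 3)*(z^2 + 3*z) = z*(z - 3)*(z + 3)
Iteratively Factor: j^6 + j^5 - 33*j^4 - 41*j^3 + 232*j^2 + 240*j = (j + 1)*(j^5 - 33*j^3 - 8*j^2 + 240*j) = j*(j + 1)*(j^4 - 33*j^2 - 8*j + 240) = j*(j + 1)*(j + 4)*(j^3 - 4*j^2 - 17*j + 60) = j*(j - 5)*(j + 1)*(j + 4)*(j^2 + j - 12) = j*(j - 5)*(j + 1)*(j + 4)^2*(j - 3)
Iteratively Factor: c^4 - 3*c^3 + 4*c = (c + 1)*(c^3 - 4*c^2 + 4*c) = c*(c + 1)*(c^2 - 4*c + 4) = c*(c - 2)*(c + 1)*(c - 2)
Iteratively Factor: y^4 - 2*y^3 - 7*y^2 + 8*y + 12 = (y + 2)*(y^3 - 4*y^2 + y + 6) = (y - 2)*(y + 2)*(y^2 - 2*y - 3) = (y - 3)*(y - 2)*(y + 2)*(y + 1)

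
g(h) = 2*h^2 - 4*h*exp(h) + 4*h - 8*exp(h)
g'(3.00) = -466.05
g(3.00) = -371.71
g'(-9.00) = -32.00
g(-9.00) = 126.00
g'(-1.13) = -2.94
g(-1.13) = -3.09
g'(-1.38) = -3.15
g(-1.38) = -2.34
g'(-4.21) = -12.77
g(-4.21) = 18.74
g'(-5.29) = -17.11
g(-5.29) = 34.87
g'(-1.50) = -3.34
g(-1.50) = -1.95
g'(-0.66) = -3.48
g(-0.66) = -4.54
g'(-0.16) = -6.32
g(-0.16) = -6.86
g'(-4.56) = -14.17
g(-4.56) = 23.45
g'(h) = -4*h*exp(h) + 4*h - 12*exp(h) + 4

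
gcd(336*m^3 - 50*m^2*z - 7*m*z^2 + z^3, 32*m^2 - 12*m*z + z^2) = -8*m + z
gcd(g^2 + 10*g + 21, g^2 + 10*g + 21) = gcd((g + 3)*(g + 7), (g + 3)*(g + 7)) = g^2 + 10*g + 21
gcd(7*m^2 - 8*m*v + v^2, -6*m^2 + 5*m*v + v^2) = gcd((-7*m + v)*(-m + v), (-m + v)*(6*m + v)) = -m + v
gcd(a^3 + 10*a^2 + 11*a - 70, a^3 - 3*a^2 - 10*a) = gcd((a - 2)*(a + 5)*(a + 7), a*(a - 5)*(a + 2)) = 1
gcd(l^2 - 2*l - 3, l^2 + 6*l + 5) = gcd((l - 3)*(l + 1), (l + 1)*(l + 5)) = l + 1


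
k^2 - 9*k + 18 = (k - 6)*(k - 3)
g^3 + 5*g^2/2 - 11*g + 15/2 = (g - 3/2)*(g - 1)*(g + 5)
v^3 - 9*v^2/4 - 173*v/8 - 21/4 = (v - 6)*(v + 1/4)*(v + 7/2)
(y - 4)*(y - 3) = y^2 - 7*y + 12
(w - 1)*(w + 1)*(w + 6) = w^3 + 6*w^2 - w - 6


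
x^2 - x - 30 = (x - 6)*(x + 5)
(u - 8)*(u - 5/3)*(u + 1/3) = u^3 - 28*u^2/3 + 91*u/9 + 40/9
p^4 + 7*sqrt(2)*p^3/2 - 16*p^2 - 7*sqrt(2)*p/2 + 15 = (p - 1)*(p + 1)*(p - 3*sqrt(2)/2)*(p + 5*sqrt(2))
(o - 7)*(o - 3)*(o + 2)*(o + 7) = o^4 - o^3 - 55*o^2 + 49*o + 294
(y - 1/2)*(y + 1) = y^2 + y/2 - 1/2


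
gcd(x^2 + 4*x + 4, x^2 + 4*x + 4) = x^2 + 4*x + 4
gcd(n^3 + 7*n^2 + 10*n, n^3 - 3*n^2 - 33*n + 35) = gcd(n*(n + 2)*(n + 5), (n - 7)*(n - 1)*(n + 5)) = n + 5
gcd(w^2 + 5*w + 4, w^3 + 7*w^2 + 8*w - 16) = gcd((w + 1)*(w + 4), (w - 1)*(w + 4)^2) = w + 4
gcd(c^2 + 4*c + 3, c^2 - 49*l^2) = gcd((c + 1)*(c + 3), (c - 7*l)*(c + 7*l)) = 1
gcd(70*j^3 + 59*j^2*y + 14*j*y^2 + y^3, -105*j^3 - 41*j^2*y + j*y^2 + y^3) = 5*j + y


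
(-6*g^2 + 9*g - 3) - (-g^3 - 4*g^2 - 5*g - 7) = g^3 - 2*g^2 + 14*g + 4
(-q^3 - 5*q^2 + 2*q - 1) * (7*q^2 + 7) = -7*q^5 - 35*q^4 + 7*q^3 - 42*q^2 + 14*q - 7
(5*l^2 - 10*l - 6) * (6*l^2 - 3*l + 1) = 30*l^4 - 75*l^3 - l^2 + 8*l - 6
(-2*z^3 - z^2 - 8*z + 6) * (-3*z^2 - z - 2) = 6*z^5 + 5*z^4 + 29*z^3 - 8*z^2 + 10*z - 12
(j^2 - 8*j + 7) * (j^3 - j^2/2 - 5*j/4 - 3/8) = j^5 - 17*j^4/2 + 39*j^3/4 + 49*j^2/8 - 23*j/4 - 21/8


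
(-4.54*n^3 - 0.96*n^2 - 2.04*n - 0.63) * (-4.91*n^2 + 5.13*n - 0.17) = 22.2914*n^5 - 18.5766*n^4 + 5.8634*n^3 - 7.2087*n^2 - 2.8851*n + 0.1071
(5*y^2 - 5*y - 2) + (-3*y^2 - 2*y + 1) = 2*y^2 - 7*y - 1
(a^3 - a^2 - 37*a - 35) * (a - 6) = a^4 - 7*a^3 - 31*a^2 + 187*a + 210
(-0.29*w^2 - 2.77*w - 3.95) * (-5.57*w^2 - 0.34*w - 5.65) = 1.6153*w^4 + 15.5275*w^3 + 24.5818*w^2 + 16.9935*w + 22.3175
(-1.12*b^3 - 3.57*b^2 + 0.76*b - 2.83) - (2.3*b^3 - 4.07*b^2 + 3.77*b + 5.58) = -3.42*b^3 + 0.5*b^2 - 3.01*b - 8.41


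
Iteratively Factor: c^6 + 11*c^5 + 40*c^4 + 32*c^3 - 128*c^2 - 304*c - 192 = (c + 3)*(c^5 + 8*c^4 + 16*c^3 - 16*c^2 - 80*c - 64) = (c + 2)*(c + 3)*(c^4 + 6*c^3 + 4*c^2 - 24*c - 32) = (c - 2)*(c + 2)*(c + 3)*(c^3 + 8*c^2 + 20*c + 16) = (c - 2)*(c + 2)*(c + 3)*(c + 4)*(c^2 + 4*c + 4) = (c - 2)*(c + 2)^2*(c + 3)*(c + 4)*(c + 2)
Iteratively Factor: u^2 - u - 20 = (u - 5)*(u + 4)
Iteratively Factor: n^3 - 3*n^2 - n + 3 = (n + 1)*(n^2 - 4*n + 3) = (n - 3)*(n + 1)*(n - 1)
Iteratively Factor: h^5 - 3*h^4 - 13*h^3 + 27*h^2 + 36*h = (h)*(h^4 - 3*h^3 - 13*h^2 + 27*h + 36) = h*(h - 4)*(h^3 + h^2 - 9*h - 9) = h*(h - 4)*(h - 3)*(h^2 + 4*h + 3) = h*(h - 4)*(h - 3)*(h + 1)*(h + 3)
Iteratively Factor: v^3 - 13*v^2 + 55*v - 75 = (v - 3)*(v^2 - 10*v + 25) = (v - 5)*(v - 3)*(v - 5)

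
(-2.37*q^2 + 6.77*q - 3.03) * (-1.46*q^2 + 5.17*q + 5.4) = 3.4602*q^4 - 22.1371*q^3 + 26.6267*q^2 + 20.8929*q - 16.362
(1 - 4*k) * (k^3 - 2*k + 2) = -4*k^4 + k^3 + 8*k^2 - 10*k + 2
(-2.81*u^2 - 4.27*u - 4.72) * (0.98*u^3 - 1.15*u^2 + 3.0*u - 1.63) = -2.7538*u^5 - 0.9531*u^4 - 8.1451*u^3 - 2.8017*u^2 - 7.1999*u + 7.6936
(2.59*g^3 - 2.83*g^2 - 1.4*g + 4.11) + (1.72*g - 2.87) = 2.59*g^3 - 2.83*g^2 + 0.32*g + 1.24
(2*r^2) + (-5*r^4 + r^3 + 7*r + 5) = -5*r^4 + r^3 + 2*r^2 + 7*r + 5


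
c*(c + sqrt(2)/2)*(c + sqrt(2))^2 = c^4 + 5*sqrt(2)*c^3/2 + 4*c^2 + sqrt(2)*c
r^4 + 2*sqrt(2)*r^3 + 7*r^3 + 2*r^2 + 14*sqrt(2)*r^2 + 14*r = r*(r + 7)*(r + sqrt(2))^2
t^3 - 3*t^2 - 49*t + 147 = (t - 7)*(t - 3)*(t + 7)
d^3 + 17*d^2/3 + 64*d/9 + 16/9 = (d + 1/3)*(d + 4/3)*(d + 4)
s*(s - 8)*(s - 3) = s^3 - 11*s^2 + 24*s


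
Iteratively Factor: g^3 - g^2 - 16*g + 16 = (g + 4)*(g^2 - 5*g + 4) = (g - 4)*(g + 4)*(g - 1)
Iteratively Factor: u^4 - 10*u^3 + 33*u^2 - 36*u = (u - 3)*(u^3 - 7*u^2 + 12*u) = (u - 3)^2*(u^2 - 4*u) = u*(u - 3)^2*(u - 4)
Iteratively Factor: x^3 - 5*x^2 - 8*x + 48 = (x - 4)*(x^2 - x - 12) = (x - 4)^2*(x + 3)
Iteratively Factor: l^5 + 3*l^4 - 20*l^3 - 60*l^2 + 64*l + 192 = (l + 4)*(l^4 - l^3 - 16*l^2 + 4*l + 48) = (l + 2)*(l + 4)*(l^3 - 3*l^2 - 10*l + 24) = (l - 2)*(l + 2)*(l + 4)*(l^2 - l - 12) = (l - 2)*(l + 2)*(l + 3)*(l + 4)*(l - 4)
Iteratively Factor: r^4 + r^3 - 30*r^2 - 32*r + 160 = (r + 4)*(r^3 - 3*r^2 - 18*r + 40) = (r - 2)*(r + 4)*(r^2 - r - 20) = (r - 2)*(r + 4)^2*(r - 5)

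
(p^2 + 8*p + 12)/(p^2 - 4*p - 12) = (p + 6)/(p - 6)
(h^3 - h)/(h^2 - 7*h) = (h^2 - 1)/(h - 7)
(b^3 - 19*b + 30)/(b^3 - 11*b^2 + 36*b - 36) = (b + 5)/(b - 6)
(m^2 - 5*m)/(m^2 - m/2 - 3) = 2*m*(5 - m)/(-2*m^2 + m + 6)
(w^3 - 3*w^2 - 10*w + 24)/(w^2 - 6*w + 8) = w + 3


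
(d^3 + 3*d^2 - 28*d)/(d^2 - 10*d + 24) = d*(d + 7)/(d - 6)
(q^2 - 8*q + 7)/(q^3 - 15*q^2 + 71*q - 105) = (q - 1)/(q^2 - 8*q + 15)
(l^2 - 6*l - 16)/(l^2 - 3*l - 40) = (l + 2)/(l + 5)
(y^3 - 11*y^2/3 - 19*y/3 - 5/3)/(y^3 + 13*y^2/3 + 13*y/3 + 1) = (y - 5)/(y + 3)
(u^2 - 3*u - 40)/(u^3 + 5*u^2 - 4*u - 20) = (u - 8)/(u^2 - 4)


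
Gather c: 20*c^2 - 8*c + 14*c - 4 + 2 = 20*c^2 + 6*c - 2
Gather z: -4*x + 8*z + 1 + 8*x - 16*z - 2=4*x - 8*z - 1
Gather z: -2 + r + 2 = r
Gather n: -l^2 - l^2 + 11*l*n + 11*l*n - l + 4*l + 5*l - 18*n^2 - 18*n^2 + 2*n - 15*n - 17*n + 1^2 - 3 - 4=-2*l^2 + 8*l - 36*n^2 + n*(22*l - 30) - 6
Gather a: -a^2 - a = -a^2 - a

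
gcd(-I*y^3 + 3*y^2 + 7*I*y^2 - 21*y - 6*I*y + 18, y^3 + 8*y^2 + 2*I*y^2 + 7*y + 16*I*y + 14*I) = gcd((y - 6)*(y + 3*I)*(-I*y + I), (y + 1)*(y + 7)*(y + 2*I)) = 1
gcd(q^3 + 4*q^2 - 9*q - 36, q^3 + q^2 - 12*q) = q^2 + q - 12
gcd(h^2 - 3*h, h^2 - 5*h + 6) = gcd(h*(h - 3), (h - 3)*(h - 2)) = h - 3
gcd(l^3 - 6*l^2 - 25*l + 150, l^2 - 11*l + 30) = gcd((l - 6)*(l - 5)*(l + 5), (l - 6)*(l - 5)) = l^2 - 11*l + 30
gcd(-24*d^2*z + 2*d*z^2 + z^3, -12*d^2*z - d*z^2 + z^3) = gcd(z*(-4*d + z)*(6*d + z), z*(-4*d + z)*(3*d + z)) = -4*d*z + z^2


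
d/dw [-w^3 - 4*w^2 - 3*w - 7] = -3*w^2 - 8*w - 3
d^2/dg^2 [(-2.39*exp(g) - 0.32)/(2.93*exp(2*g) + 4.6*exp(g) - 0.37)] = (-20.517911*exp(4*g) + 21.223748*exp(3*g) - 28.484874*exp(2*g) - 12.226628*exp(g) - 0.871831)*exp(g)/(25.153757*exp(6*g) + 118.47162*exp(5*g) + 176.467161*exp(4*g) + 67.41484*exp(3*g) - 22.284249*exp(2*g) + 1.88922*exp(g) - 0.050653)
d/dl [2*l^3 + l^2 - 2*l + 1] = 6*l^2 + 2*l - 2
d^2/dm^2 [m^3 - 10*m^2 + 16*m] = 6*m - 20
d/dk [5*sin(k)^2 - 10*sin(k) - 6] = 10*(sin(k) - 1)*cos(k)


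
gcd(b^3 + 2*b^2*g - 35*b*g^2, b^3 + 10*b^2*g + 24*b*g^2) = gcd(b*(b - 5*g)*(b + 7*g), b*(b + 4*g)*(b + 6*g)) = b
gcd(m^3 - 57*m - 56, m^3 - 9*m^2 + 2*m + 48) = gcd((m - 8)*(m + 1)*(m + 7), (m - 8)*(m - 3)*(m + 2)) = m - 8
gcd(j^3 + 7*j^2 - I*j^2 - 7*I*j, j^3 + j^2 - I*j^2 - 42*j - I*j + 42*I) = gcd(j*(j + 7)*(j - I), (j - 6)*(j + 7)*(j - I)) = j^2 + j*(7 - I) - 7*I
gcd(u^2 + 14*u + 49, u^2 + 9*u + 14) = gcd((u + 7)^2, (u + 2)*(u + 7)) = u + 7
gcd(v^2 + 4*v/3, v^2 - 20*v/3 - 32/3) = v + 4/3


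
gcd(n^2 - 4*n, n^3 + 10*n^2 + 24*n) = n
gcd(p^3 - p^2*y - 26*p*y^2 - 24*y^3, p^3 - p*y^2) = p + y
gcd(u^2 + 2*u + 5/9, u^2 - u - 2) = 1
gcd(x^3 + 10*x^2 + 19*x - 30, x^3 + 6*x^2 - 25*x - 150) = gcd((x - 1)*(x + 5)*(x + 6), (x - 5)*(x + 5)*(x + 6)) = x^2 + 11*x + 30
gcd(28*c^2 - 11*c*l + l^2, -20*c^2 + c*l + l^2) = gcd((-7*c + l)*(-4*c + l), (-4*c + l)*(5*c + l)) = 4*c - l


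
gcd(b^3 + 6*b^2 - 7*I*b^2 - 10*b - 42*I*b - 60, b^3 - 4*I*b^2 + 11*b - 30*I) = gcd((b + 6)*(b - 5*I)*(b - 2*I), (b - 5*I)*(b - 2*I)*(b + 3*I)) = b^2 - 7*I*b - 10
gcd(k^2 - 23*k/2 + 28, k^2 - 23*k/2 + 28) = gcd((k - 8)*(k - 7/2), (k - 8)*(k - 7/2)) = k^2 - 23*k/2 + 28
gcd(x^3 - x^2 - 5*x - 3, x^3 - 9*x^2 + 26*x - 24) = x - 3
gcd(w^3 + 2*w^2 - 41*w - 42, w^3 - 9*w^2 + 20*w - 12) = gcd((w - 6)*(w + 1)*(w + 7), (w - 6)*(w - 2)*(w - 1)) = w - 6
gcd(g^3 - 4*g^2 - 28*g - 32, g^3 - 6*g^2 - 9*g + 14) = g + 2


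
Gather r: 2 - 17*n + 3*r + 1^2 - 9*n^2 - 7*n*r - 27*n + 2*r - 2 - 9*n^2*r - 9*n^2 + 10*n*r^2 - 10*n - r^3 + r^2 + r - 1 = -18*n^2 - 54*n - r^3 + r^2*(10*n + 1) + r*(-9*n^2 - 7*n + 6)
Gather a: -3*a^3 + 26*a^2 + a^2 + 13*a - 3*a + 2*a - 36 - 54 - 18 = -3*a^3 + 27*a^2 + 12*a - 108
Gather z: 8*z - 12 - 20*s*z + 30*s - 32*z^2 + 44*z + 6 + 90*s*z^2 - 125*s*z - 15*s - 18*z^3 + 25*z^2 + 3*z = 15*s - 18*z^3 + z^2*(90*s - 7) + z*(55 - 145*s) - 6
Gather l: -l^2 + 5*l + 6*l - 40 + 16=-l^2 + 11*l - 24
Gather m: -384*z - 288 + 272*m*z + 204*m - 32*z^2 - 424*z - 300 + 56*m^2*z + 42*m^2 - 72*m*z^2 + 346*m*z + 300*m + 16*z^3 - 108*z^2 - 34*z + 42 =m^2*(56*z + 42) + m*(-72*z^2 + 618*z + 504) + 16*z^3 - 140*z^2 - 842*z - 546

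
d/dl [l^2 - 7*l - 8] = 2*l - 7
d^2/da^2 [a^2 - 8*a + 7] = 2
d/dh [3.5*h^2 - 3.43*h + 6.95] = 7.0*h - 3.43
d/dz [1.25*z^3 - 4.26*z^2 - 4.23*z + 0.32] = 3.75*z^2 - 8.52*z - 4.23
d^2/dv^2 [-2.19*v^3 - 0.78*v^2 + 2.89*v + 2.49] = -13.14*v - 1.56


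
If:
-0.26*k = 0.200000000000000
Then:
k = -0.77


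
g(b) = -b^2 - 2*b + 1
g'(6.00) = -14.00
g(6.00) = -47.00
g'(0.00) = -2.00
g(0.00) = 1.00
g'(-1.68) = 1.36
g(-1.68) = 1.54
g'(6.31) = -14.62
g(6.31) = -51.44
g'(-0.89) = -0.22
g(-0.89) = 1.99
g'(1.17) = -4.34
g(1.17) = -2.71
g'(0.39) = -2.78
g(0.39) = 0.07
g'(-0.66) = -0.68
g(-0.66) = 1.88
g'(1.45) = -4.90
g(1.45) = -4.00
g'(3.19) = -8.38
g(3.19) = -15.56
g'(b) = -2*b - 2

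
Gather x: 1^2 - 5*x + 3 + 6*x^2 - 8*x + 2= 6*x^2 - 13*x + 6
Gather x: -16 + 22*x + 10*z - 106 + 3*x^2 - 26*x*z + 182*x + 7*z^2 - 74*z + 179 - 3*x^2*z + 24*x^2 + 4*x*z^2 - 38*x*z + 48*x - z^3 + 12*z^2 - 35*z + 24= x^2*(27 - 3*z) + x*(4*z^2 - 64*z + 252) - z^3 + 19*z^2 - 99*z + 81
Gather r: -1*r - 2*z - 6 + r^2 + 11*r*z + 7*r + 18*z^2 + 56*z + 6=r^2 + r*(11*z + 6) + 18*z^2 + 54*z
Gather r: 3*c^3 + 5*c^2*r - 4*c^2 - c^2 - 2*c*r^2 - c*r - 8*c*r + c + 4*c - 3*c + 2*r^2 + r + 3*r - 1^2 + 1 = 3*c^3 - 5*c^2 + 2*c + r^2*(2 - 2*c) + r*(5*c^2 - 9*c + 4)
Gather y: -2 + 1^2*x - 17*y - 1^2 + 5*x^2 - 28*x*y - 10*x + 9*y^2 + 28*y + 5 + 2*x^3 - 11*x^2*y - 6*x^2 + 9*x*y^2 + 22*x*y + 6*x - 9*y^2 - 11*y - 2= 2*x^3 - x^2 + 9*x*y^2 - 3*x + y*(-11*x^2 - 6*x)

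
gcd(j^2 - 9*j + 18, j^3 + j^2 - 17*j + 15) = j - 3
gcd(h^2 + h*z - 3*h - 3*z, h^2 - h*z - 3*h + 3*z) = h - 3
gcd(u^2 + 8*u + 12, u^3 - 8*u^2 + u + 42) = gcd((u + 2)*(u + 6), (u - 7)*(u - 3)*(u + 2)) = u + 2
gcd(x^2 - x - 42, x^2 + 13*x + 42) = x + 6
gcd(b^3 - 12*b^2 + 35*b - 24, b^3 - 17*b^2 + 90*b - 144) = b^2 - 11*b + 24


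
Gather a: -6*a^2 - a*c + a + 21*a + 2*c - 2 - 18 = -6*a^2 + a*(22 - c) + 2*c - 20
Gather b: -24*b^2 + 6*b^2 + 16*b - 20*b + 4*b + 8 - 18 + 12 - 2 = -18*b^2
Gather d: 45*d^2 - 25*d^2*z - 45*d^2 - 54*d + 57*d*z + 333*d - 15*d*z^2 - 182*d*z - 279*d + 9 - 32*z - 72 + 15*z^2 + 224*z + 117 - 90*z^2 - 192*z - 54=-25*d^2*z + d*(-15*z^2 - 125*z) - 75*z^2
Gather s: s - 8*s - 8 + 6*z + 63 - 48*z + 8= -7*s - 42*z + 63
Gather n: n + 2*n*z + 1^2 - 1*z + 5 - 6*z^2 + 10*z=n*(2*z + 1) - 6*z^2 + 9*z + 6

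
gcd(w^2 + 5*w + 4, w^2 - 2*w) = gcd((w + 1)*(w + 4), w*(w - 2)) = 1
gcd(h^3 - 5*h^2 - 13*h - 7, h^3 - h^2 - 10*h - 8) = h + 1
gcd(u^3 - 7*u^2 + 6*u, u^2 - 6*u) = u^2 - 6*u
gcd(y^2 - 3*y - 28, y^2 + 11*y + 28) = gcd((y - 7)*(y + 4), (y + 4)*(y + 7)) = y + 4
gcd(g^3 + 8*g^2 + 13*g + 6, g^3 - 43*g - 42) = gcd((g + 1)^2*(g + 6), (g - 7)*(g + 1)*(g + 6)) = g^2 + 7*g + 6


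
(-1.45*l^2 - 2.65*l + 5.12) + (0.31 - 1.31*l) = -1.45*l^2 - 3.96*l + 5.43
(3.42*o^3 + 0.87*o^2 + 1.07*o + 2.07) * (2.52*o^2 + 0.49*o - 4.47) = 8.6184*o^5 + 3.8682*o^4 - 12.1647*o^3 + 1.8518*o^2 - 3.7686*o - 9.2529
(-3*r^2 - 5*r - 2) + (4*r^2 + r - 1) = r^2 - 4*r - 3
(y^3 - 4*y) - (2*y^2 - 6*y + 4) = y^3 - 2*y^2 + 2*y - 4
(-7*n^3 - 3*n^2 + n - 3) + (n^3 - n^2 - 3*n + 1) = -6*n^3 - 4*n^2 - 2*n - 2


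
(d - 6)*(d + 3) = d^2 - 3*d - 18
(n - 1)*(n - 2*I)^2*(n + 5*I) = n^4 - n^3 + I*n^3 + 16*n^2 - I*n^2 - 16*n - 20*I*n + 20*I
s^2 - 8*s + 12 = (s - 6)*(s - 2)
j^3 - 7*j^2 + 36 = (j - 6)*(j - 3)*(j + 2)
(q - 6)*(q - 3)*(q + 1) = q^3 - 8*q^2 + 9*q + 18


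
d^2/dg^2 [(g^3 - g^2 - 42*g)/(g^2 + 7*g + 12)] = 4*(g^3 + 144*g^2 + 972*g + 1692)/(g^6 + 21*g^5 + 183*g^4 + 847*g^3 + 2196*g^2 + 3024*g + 1728)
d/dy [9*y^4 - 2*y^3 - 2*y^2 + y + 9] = 36*y^3 - 6*y^2 - 4*y + 1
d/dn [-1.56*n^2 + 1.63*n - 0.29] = 1.63 - 3.12*n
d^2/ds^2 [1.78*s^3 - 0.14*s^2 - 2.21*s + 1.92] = 10.68*s - 0.28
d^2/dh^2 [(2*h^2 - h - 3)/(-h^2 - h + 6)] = 6*(h^3 - 9*h^2 + 9*h - 15)/(h^6 + 3*h^5 - 15*h^4 - 35*h^3 + 90*h^2 + 108*h - 216)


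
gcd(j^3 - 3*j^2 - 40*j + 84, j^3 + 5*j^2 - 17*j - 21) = 1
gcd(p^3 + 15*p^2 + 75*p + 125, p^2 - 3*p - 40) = p + 5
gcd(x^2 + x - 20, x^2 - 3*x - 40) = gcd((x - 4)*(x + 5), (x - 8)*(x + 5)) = x + 5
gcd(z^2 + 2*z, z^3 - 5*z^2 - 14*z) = z^2 + 2*z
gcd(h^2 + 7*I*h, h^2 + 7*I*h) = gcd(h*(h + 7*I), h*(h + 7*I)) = h^2 + 7*I*h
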